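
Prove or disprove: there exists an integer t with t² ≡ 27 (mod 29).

29 is prime, so by Euler's criterion 27 is a square mod 29 iff 27^((29−1)/2) = 27^14 ≡ 1 (mod 29).
Repeated squaring mod 29: 27^2 = 729 ≡ 4; 27^4 ≡ 4² = 16 ≡ 16; 27^8 ≡ 16² = 256 ≡ 24.
Since 14 = 8 + 4 + 2, 27^14 ≡ 24 · 16 · 4; multiplying out mod 29: 24·16 = 384 ≡ 7, then 7·4 = 28 ≡ 28. Thus 27^14 ≡ 28 ≡ −1 (mod 29).
The value −1 means 27 is a non-residue modulo 29, so t² ≡ 27 (mod 29) is impossible.

There is no such integer.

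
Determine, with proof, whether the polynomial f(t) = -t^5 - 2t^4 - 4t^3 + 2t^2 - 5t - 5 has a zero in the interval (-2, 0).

Such a root exists.

f(-2) = 45 and f(0) = -5, which have opposite signs.
As a polynomial, f is continuous on every closed interval.
By the Intermediate Value Theorem f must vanish at some point of (-2, 0).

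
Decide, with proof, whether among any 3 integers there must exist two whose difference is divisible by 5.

No; for instance {12, 13, 14} is a counterexample.

Consider the 3 integers 12, 13, 14. They lie in distinct residue classes modulo 5, since 3 ≤ 5.
The differences between them range over 1, …, 2, none of which is divisible by 5.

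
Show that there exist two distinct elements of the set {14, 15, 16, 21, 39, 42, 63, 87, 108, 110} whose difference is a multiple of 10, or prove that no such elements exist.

Residues mod 10: 14↦4, 15↦5, 16↦6, 21↦1, 39↦9, 42↦2, 63↦3, 87↦7, 108↦8, 110↦0.
All 10 residues are distinct, so no two elements differ by a multiple of 10.

No, no such pair exists.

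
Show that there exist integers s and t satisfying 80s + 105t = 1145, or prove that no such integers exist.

s = 13, t = 1

Every value of 80s + 105t is a multiple of gcd(80, 105) = 5; since 5 ∣ 1145, solutions exist.
Dividing through by 5 reduces the equation to 16s + 21t = 229.
Run the Euclidean algorithm on 21 and 16: 21 = 1·16 + 5, 16 = 3·5 + 1, 5 = 5·1 + 0.
Unwinding: 1 = 16 − 3·5 = 16 − 3·(21 − 1·16) = −3·21 + 4·16, i.e. 16·4 + 21·(-3) = 1.
Times 229: 16·916 + 21·(-687) = 229, so (916, -687) solves it.
Shifting by a multiple of (21, −16) keeps it a solution: s = 916 − 43·21 = 13, t = -687 + 43·16 = 1.
Check: 80·13 + 105·1 = 1040 + 105 = 1145. ✓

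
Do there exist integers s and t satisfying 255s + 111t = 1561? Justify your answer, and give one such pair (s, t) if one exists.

No, no such integers exist.

gcd(255, 111) = 3, so every integer of the form 255s + 111t is a multiple of 3.
However 1561 leaves remainder 1 on division by 3.
Hence no integers s, t satisfy the equation.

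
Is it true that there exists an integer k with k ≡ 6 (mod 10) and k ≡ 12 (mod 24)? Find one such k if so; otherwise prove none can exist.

k = 36

The moduli are not coprime: gcd(10, 24) = 2. Compatibility requires 2 ∣ (12 − 6) = 6, which holds, so solutions exist.
The integers ≡ 6 (mod 10) are 6, 16, 26, 36, …; their remainders mod 24 are 6, 16, 2, 12, so k = 36 is the first that is ≡ 12 (mod 24).
Verify: 36 = 3·10 + 6 and 36 = 1·24 + 12. ✓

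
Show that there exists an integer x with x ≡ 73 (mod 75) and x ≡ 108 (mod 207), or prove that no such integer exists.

Both moduli are multiples of 3 = gcd(75, 207), so any solution would satisfy x ≡ 73 and x ≡ 108 modulo 3 simultaneously.
But 73 mod 3 = 1 while 108 mod 3 = 0, a contradiction.
Hence the system has no solution.

No, no such integer exists.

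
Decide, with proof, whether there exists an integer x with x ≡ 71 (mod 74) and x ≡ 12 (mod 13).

Since 74 and 13 share no common factor, CRT says the pair of congruences has a solution (unique mod 962).
Any solution of the first congruence is x = 71 + 74t; substituting into the second, 74t ≡ 12 − 71 ≡ 6 (mod 13).
74 ≡ 9 (mod 13), so this reads 9t ≡ 6 (mod 13). Note 9·3 = 27 ≡ 1 (mod 13) (as 27 − 1 = 2·13), so 9⁻¹ ≡ 3.
Multiplying by 3: t ≡ 3·6 = 18 ≡ 5 (mod 13).
Taking t = 5 gives x = 71 + 74·5 = 441.
Indeed 441 ≡ 71 (mod 74) and 441 ≡ 12 (mod 13).

x = 441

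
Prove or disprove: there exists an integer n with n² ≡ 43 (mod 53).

n = 34

Take n = 34. Then 34² = 1156 = 21·53 + 43, so 34² ≡ 43 (mod 53).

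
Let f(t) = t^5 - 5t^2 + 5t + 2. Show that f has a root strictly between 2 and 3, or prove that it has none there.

The endpoint values f(2) = 24 and f(3) = 215 are both positive. Claim: f(t) > 0 for every t in (2, 3).
Substitute t = 2 + u, where 0 < u < 1 on the interval. Expanding, f(2 + u) = u^5 + 10u^4 + 40u^3 + 75u^2 + 65u + 24.
The nonzero coefficients here are all positive, so for u > 0 every term is positive (or zero), and the constant term 24 is strictly positive.
Therefore f(t) > 0 throughout (2, 3), and f has no zero there.

No such root exists.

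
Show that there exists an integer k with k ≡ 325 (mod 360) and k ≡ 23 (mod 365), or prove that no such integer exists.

There is no such integer.

gcd(360, 365) = 5. If k ≡ 325 (mod 360) and k ≡ 23 (mod 365), then k ≡ 325 (mod 5) and k ≡ 23 (mod 5).
But 325 mod 5 = 0 while 23 mod 5 = 3, a contradiction.
So no integer satisfies both congruences.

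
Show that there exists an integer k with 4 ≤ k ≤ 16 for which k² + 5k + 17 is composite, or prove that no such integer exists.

At k = 9: 9² + 5·9 + 17 = 143 = 11·13, which is composite.

k = 9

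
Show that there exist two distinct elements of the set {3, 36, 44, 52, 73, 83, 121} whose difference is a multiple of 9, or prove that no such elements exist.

No such pair exists.

Reduce each element modulo 9: 3↦3, 36↦0, 44↦8, 52↦7, 73↦1, 83↦2, 121↦4.
These 7 residues are pairwise different, hence no difference of two elements is divisible by 9.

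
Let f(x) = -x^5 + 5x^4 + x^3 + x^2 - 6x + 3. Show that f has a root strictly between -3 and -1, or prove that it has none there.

No.

f(-3) = 651 and f(-1) = 15, both positive, so a sign-change argument is unavailable; we show f keeps this sign on the whole interval.
Substitute x = -1 − u, where 0 < u < 2 on the interval. Expanding, f(-1 − u) = u^5 + 10u^4 + 29u^3 + 38u^2 + 30u + 15.
All 6 nonzero coefficients of this polynomial in u are positive; hence for u > 0 the value is a sum of positive terms (the constant 15 among them).
Therefore f(x) > 0 throughout (-3, -1), and f has no zero there.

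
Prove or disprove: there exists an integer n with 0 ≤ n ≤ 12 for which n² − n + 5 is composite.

At n = 11: 11² − 11 + 5 = 115 = 5·23, which is composite.

n = 11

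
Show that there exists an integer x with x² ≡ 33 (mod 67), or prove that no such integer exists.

x = 57

x = 57 works: 57² = 3249, and 3249 − 33 = 3216 = 48·67.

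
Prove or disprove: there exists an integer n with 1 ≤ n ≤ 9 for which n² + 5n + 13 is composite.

At n = 8: 8² + 5·8 + 13 = 117 = 3·39, which is composite.

n = 8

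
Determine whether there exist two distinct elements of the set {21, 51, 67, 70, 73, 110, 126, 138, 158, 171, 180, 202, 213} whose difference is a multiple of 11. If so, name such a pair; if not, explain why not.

Reduce each element mod 11: 21↦10, 51↦7, 67↦1, 70↦4, 73↦7, 110↦0, 126↦5, 138↦6, 158↦4, 171↦6, 180↦4, 202↦4, 213↦4. The residue 7 repeats (at 51 and 73), and 73 − 51 = 22 = 2·11.

51 and 73 are such a pair.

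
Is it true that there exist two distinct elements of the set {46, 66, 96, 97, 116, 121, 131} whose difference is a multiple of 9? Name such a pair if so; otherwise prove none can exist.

No such pair exists.

Two integers differ by a multiple of 9 exactly when they have the same residue mod 9. The residues are 46↦1, 66↦3, 96↦6, 97↦7, 116↦8, 121↦4, 131↦5.
These 7 residues are pairwise different, hence no difference of two elements is divisible by 9.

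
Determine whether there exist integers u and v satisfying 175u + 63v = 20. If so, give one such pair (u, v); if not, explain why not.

Both 175 and 63 are divisible by gcd(175, 63) = 7, hence so is any combination 175u + 63v.
However 20 leaves remainder 6 on division by 7.
Therefore 175u + 63v = 20 has no solution in integers.

There are no such integers.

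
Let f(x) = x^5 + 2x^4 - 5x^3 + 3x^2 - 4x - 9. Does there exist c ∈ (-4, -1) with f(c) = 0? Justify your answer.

Yes, such a c exists.

f(-4) = -137 and f(-1) = 4, which have opposite signs.
As a polynomial, f is continuous on every closed interval.
The Intermediate Value Theorem then guarantees some c ∈ (-4, -1) with f(c) = 0.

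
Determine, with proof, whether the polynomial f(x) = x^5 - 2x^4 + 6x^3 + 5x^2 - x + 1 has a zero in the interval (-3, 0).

Such a root exists.

f(-3) = -518 and f(0) = 1, which have opposite signs.
f is continuous everywhere (it is a polynomial), in particular on [-3, 0].
By the Intermediate Value Theorem, f takes the value 0 somewhere in the open interval.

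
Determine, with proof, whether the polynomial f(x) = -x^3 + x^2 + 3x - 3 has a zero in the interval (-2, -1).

f(-2) = 3 and f(-1) = -4, which have opposite signs.
f is continuous everywhere (it is a polynomial), in particular on [-2, -1].
By the Intermediate Value Theorem, f takes the value 0 somewhere in the open interval.

Such a root exists.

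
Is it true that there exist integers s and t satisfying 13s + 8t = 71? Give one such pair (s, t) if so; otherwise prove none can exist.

13 and 8 are coprime, so 13s + 8t ranges over all of ℤ.
Euclidean algorithm: 13 = 1·8 + 5, 8 = 1·5 + 3, 5 = 1·3 + 2, 3 = 1·2 + 1, 2 = 2·1 + 0.
Unwinding: 1 = 3 − 1·2 = 3 − (5 − 1·3) = −5 + 2·3 = −5 + 2·(8 − 1·5) = 2·8 − 3·5 = 2·8 − 3·(13 − 1·8) = −3·13 + 5·8, i.e. 13·(-3) + 8·5 = 1.
Times 71: 13·(-213) + 8·355 = 71, so (-213, 355) solves it.
Shifting by a multiple of (8, −13) keeps it a solution: s = -213 + 27·8 = 3, t = 355 − 27·13 = 4.
Check: 13·3 + 8·4 = 39 + 32 = 71. ✓

s = 3, t = 4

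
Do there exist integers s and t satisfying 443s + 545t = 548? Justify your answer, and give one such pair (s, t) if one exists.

443 and 545 are coprime, so 443s + 545t ranges over all of ℤ.
Run the Euclidean algorithm on 545 and 443: 545 = 1·443 + 102, 443 = 4·102 + 35, 102 = 2·35 + 32, 35 = 1·32 + 3, 32 = 10·3 + 2, 3 = 1·2 + 1, 2 = 2·1 + 0.
Unwinding: 1 = 3 − 1·2 = 3 − (32 − 10·3) = −32 + 11·3 = −32 + 11·(35 − 1·32) = 11·35 − 12·32 = 11·35 − 12·(102 − 2·35) = −12·102 + 35·35 = −12·102 + 35·(443 − 4·102) = 35·443 − 152·102 = 35·443 − 152·(545 − 1·443) = −152·545 + 187·443, i.e. 443·187 + 545·(-152) = 1.
Times 548: 443·102476 + 545·(-83296) = 548, so (102476, -83296) solves it.
Shifting by a multiple of (545, −443) keeps it a solution: s = 102476 − 188·545 = 16, t = -83296 + 188·443 = -12.
Check: 443·16 + 545·(-12) = 7088 − 6540 = 548. ✓

s = 16, t = -12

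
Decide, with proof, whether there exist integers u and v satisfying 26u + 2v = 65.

No, no such integers exist.

Any value of 26u + 2v is a multiple of gcd(26, 2) = 2.
However 65 leaves remainder 1 on division by 2.
So the equation is unsolvable over ℤ.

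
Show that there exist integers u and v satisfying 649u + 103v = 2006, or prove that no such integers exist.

u = 78, v = -472

649 and 103 are coprime, so 649u + 103v ranges over all of ℤ.
Euclidean algorithm: 649 = 6·103 + 31, 103 = 3·31 + 10, 31 = 3·10 + 1, 10 = 10·1 + 0.
Working back up the chain: 1 = 31 − 3·10 = 31 − 3·(103 − 3·31) = −3·103 + 10·31 = −3·103 + 10·(649 − 6·103) = 10·649 − 63·103. So 649·10 + 103·(-63) = 1.
Scaling by 2006 gives the particular solution (u, v) = (20060, -126378).
The general solution is u = 20060 + 103k, v = -126378 − 649k; taking k = -194 gives the smaller pair u = 78, v = -472.
Check: 649·78 + 103·(-472) = 50622 − 48616 = 2006. ✓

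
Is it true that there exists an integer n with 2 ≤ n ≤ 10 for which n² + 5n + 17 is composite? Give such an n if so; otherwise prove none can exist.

At n = 8: 8² + 5·8 + 17 = 121 = 11·11, which is composite.

n = 8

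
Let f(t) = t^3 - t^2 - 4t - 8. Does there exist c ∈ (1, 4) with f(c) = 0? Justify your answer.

Yes, such a c exists.

f(1) = -12 and f(4) = 24, which have opposite signs.
As a polynomial, f is continuous on every closed interval.
By the Intermediate Value Theorem, f takes the value 0 somewhere in the open interval.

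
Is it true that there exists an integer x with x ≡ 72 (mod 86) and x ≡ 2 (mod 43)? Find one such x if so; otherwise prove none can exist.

No, no such integer exists.

gcd(86, 43) = 43. If x ≡ 72 (mod 86) and x ≡ 2 (mod 43), then x ≡ 72 (mod 43) and x ≡ 2 (mod 43).
However 72 ≡ 29 and 2 ≡ 2 (mod 43), and 29 ≠ 2.
Hence the system has no solution.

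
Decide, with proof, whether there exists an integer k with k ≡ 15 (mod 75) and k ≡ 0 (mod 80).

gcd(75, 80) = 5. A simultaneous solution exists iff 15 ≡ 0 (mod 5); here 15 mod 5 = 0 = 0 mod 5, so it does.
Step through k = 15, 15 + 75, 15 + 2·75, …: the values 15, 90, 165, 240 reduce mod 80 to 15, 10, 5, 0. The value 240 hits 0.
Check: 240 mod 75 = 15, 240 mod 80 = 0. ✓

k = 240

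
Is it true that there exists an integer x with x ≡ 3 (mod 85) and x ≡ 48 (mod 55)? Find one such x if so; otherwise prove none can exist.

gcd(85, 55) = 5. A simultaneous solution exists iff 3 ≡ 48 (mod 5); here 3 mod 5 = 3 = 48 mod 5, so it does.
List candidates x ≡ 3 (mod 85): 3, 88, 173, 258, 343, 428, 513, 598. Modulo 55 these are 3, 33, 8, 38, 13, 43, 18, 48; 598 gives 48 as required.
Verify: 598 = 7·85 + 3 and 598 = 10·55 + 48. ✓

x = 598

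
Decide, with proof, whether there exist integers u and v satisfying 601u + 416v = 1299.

u = 43, v = -59

601 and 416 are coprime, so 601u + 416v ranges over all of ℤ.
Run the Euclidean algorithm on 601 and 416: 601 = 1·416 + 185, 416 = 2·185 + 46, 185 = 4·46 + 1, 46 = 46·1 + 0.
Working back up the chain: 1 = 185 − 4·46 = 185 − 4·(416 − 2·185) = −4·416 + 9·185 = −4·416 + 9·(601 − 1·416) = 9·601 − 13·416. So 601·9 + 416·(-13) = 1.
Multiplying through by 1299: u = 9·1299 = 11691, v = (-13)·1299 = -16887 is a solution.
Shifting by a multiple of (416, −601) keeps it a solution: u = 11691 − 28·416 = 43, v = -16887 + 28·601 = -59.
Check: 601·43 + 416·(-59) = 25843 − 24544 = 1299. ✓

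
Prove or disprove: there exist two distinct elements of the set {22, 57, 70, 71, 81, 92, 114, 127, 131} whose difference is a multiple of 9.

There is no such pair.

Residues mod 9: 22↦4, 57↦3, 70↦7, 71↦8, 81↦0, 92↦2, 114↦6, 127↦1, 131↦5.
No residue repeats among the 9 elements, so no pair has difference ≡ 0 (mod 9).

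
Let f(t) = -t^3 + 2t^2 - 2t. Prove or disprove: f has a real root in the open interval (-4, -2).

f(-4) = 104 and f(-2) = 20, both positive.
The derivative f'(t) = -3t^2 + 4t - 2 is a quadratic with discriminant 4² − 4·(-3)·(-2) = -8 < 0; it never vanishes, so it is always negative (sign of the leading coefficient).
Hence f is strictly decreasing on ℝ, and in particular on [-4, -2]. A strictly monotone function with same-sign endpoint values stays positive on the whole interval, so f has no zero in (-4, -2).

No.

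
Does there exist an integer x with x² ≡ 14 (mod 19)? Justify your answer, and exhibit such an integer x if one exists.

No, no such integer exists.

Since (19 − x)² ≡ x² (mod 19), it suffices to square x = 0, 1, …, 9: the residues are 0, 1, 4, 9, 16, 6, 17, 11, 7, 5.
The set of squares mod 19 is therefore {0, 1, 4, 5, 6, 7, 9, 11, 16, 17}, which does not contain 14.
Hence no integer x has x² ≡ 14 (mod 19).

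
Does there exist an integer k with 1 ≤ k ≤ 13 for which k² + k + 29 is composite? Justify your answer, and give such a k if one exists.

At k = 4: 4² + 4 + 29 = 49 = 7·7, which is composite.

k = 4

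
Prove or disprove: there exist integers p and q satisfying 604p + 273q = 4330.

604 and 273 are coprime, so 604p + 273q ranges over all of ℤ.
Run the Euclidean algorithm on 604 and 273: 604 = 2·273 + 58, 273 = 4·58 + 41, 58 = 1·41 + 17, 41 = 2·17 + 7, 17 = 2·7 + 3, 7 = 2·3 + 1, 3 = 3·1 + 0.
Unwinding: 1 = 7 − 2·3 = 7 − 2·(17 − 2·7) = −2·17 + 5·7 = −2·17 + 5·(41 − 2·17) = 5·41 − 12·17 = 5·41 − 12·(58 − 1·41) = −12·58 + 17·41 = −12·58 + 17·(273 − 4·58) = 17·273 − 80·58 = 17·273 − 80·(604 − 2·273) = −80·604 + 177·273, i.e. 604·(-80) + 273·177 = 1.
Times 4330: 604·(-346400) + 273·766410 = 4330, so (-346400, 766410) solves it.
The general solution is p = -346400 + 273k, q = 766410 − 604k; taking k = 1269 gives the smaller pair p = 37, q = -66.
Check: 604·37 + 273·(-66) = 22348 − 18018 = 4330. ✓

p = 37, q = -66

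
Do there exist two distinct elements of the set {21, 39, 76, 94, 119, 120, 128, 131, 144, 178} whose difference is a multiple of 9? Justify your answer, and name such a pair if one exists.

21 and 39 are such a pair.

Both 21 and 39 leave remainder 3 on division by 9; their difference 18 = 2·9 is a multiple of 9.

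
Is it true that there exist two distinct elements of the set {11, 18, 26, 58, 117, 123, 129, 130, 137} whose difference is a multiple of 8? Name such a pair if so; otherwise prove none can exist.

11 and 123 are such a pair.

Reduce each element mod 8: 11↦3, 18↦2, 26↦2, 58↦2, 117↦5, 123↦3, 129↦1, 130↦2, 137↦1. The residue 3 repeats (at 11 and 123), and 123 − 11 = 112 = 14·8.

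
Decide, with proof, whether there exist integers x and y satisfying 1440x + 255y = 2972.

No such integers exist.

Any value of 1440x + 255y is a multiple of gcd(1440, 255) = 15.
However 2972 leaves remainder 2 on division by 15.
So the equation is unsolvable over ℤ.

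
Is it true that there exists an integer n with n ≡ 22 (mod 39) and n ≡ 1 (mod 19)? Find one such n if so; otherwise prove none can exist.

The moduli 39 and 19 are coprime, so by the Chinese Remainder Theorem a unique solution modulo 741 exists.
Write n = 22 + 39t and require 22 + 39t ≡ 1 (mod 19), i.e. 39t ≡ 17 (mod 19).
39 ≡ 1 (mod 19), so this reads 1t ≡ 17 (mod 19). So t ≡ 17 (mod 19).
Taking t = 17 gives n = 22 + 39·17 = 685.
Verify: 685 = 17·39 + 22 and 685 = 36·19 + 1. ✓

n = 685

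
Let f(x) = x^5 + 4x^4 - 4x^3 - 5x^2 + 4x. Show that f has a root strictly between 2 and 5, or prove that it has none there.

No such root exists.

The endpoint values f(2) = 52 and f(5) = 5020 are both positive. Claim: f(x) > 0 for every x in (2, 5).
Substitute x = 2 + u, where 0 < u < 3 on the interval. Expanding, f(2 + u) = u^5 + 14u^4 + 68u^3 + 147u^2 + 144u + 52.
All 6 nonzero coefficients of this polynomial in u are positive; hence for u > 0 the value is a sum of positive terms (the constant 52 among them).
Therefore f(x) > 0 throughout (2, 5), and f has no zero there.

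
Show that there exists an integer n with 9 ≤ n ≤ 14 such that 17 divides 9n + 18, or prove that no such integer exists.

No, no such integer n in that range exists.

For n = 9, 10, …, 14 the values of 9n + 18 modulo 17 are 14, 6, 15, 7, 16, 8 respectively.
The residue 0 does not occur, so no n in [9, 14] makes 9n + 18 a multiple of 17.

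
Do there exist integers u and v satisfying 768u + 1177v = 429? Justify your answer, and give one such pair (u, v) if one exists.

u = 704, v = -459

Since gcd(768, 1177) = 1, every integer is an integer combination of 768 and 1177.
Dividing repeatedly: 1177 = 1·768 + 409, 768 = 1·409 + 359, 409 = 1·359 + 50, 359 = 7·50 + 9, 50 = 5·9 + 5, 9 = 1·5 + 4, 5 = 1·4 + 1, 4 = 4·1 + 0.
Back-substituting, 1 = 5 − 1·4 = 5 − (9 − 1·5) = −9 + 2·5 = −9 + 2·(50 − 5·9) = 2·50 − 11·9 = 2·50 − 11·(359 − 7·50) = −11·359 + 79·50 = −11·359 + 79·(409 − 1·359) = 79·409 − 90·359 = 79·409 − 90·(768 − 1·409) = −90·768 + 169·409 = −90·768 + 169·(1177 − 1·768) = 169·1177 − 259·768; that is, 768·(-259) + 1177·169 = 1.
Scaling by 429 gives the particular solution (u, v) = (-111111, 72501).
Adding 95·1177 to u and subtracting 95·768 from v gives the tidier solution (704, -459).
Indeed 768·704 + 1177·(-459) = 540672 − 540243 = 429.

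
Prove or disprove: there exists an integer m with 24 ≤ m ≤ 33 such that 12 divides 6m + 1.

No, no such integer m in that range exists.

At m = 24, 6·24 + 1 = 145 ≡ 1 (mod 12), and each step in m adds 6, giving residues 1, 7, 1, 7, 1, 7, 1, 7, 1, 7 for m = 24, 25, …, 33.
The residue 0 does not occur, so no m in [24, 33] makes 6m + 1 a multiple of 12.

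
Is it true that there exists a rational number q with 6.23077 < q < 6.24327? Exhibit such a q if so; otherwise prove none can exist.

q = 106/17

Look for a denominator N such that an integer falls strictly between N·6.23077 and N·6.24327. N = 17 works: 17·6.23077 = 105.92309 < 106 < 106.13559 = 17·6.24327.
So q = 106/17 works: it is a ratio of integers, and dividing 17·6.23077 < 106 < 17·6.24327 through by 17 gives 6.23077 < 106/17 < 6.24327.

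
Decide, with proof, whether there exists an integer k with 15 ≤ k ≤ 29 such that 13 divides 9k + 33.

For k = 15, 16, 17 the values 168, 177, 186 are not multiples of 13. Try k = 18: 9·18 + 33 = 195 = 15·13, which is divisible by 13.

k = 18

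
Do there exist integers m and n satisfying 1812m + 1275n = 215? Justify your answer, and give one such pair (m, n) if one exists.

Any value of 1812m + 1275n is a multiple of gcd(1812, 1275) = 3.
But 215 is not a multiple of 3 (it leaves remainder 2).
Therefore 1812m + 1275n = 215 has no solution in integers.

There are no such integers.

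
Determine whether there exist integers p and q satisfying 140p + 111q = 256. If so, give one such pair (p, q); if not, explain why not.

140 and 111 are coprime, so 140p + 111q ranges over all of ℤ.
Dividing repeatedly: 140 = 1·111 + 29, 111 = 3·29 + 24, 29 = 1·24 + 5, 24 = 4·5 + 4, 5 = 1·4 + 1, 4 = 4·1 + 0.
Unwinding: 1 = 5 − 1·4 = 5 − (24 − 4·5) = −24 + 5·5 = −24 + 5·(29 − 1·24) = 5·29 − 6·24 = 5·29 − 6·(111 − 3·29) = −6·111 + 23·29 = −6·111 + 23·(140 − 1·111) = 23·140 − 29·111, i.e. 140·23 + 111·(-29) = 1.
Times 256: 140·5888 + 111·(-7424) = 256, so (5888, -7424) solves it.
The general solution is p = 5888 + 111k, q = -7424 − 140k; taking k = -53 gives the smaller pair p = 5, q = -4.
Indeed 140·5 + 111·(-4) = 700 − 444 = 256.

p = 5, q = -4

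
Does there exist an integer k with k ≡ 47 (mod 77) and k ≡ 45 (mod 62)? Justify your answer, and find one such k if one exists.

k = 355

Since 77 and 62 share no common factor, CRT says the pair of congruences has a solution (unique mod 4774).
Any solution of the first congruence is k = 47 + 77t; substituting into the second, 77t ≡ 45 − 47 ≡ 60 (mod 62).
77 ≡ 15 (mod 62), so this reads 15t ≡ 60 (mod 62). Since 15·29 = 435 = 7·62 + 1, the inverse of 15 mod 62 is 29.
Multiplying by 29: t ≡ 29·60 = 1740 ≡ 4 (mod 62).
Taking t = 4 gives k = 47 + 77·4 = 355.
Verify: 355 = 4·77 + 47 and 355 = 5·62 + 45. ✓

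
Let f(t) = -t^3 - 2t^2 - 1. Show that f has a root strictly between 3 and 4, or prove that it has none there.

f(3) = -46 and f(4) = -97, both negative, so a sign-change argument is unavailable; we show f keeps this sign on the whole interval.
Shift to the endpoint 3: with t = 3 + u (0 < u < 1), one computes f(3 + u) = -u^3 - 11u^2 - 39u - 46.
All 4 nonzero coefficients of this polynomial in u are negative; hence for u > 0 the value is a sum of negative terms (the constant -46 among them).
Therefore f(t) < 0 throughout (3, 4), and f has no zero there.

No.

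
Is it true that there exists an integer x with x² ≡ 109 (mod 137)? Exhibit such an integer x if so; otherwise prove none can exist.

x = 71

Take x = 71. Then 71² = 5041 = 36·137 + 109, so 71² ≡ 109 (mod 137).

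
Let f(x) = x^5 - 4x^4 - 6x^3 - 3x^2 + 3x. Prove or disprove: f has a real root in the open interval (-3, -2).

f(-3) = -441 and f(-2) = -66, both negative, so a sign-change argument is unavailable; we show f keeps this sign on the whole interval.
Substitute x = -2 − u, where 0 < u < 1 on the interval. Expanding, f(-2 − u) = -u^5 - 14u^4 - 66u^3 - 143u^2 - 151u - 66.
All 6 nonzero coefficients of this polynomial in u are negative; hence for u > 0 the value is a sum of negative terms (the constant -66 among them).
So f is strictly negative on (-3, -2); no root exists in the interval.

No such root exists.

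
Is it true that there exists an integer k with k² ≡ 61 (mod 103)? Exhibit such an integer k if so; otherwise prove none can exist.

Take k = 79. Then 79² = 6241 = 60·103 + 61, so 79² ≡ 61 (mod 103).

k = 79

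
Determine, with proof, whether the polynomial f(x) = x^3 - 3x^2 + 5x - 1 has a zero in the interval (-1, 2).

f(-1) = -10 and f(2) = 5, which have opposite signs.
Since f is a polynomial it is continuous on [-1, 2].
By the Intermediate Value Theorem f must vanish at some point of (-1, 2).

Such a root exists.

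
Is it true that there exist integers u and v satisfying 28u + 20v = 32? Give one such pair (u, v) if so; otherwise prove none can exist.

gcd(28, 20) = 4, and 4 divides 32, so integer solutions exist.
Dividing through by 4 reduces the equation to 7u + 5v = 8.
Run the Euclidean algorithm on 7 and 5: 7 = 1·5 + 2, 5 = 2·2 + 1, 2 = 2·1 + 0.
Back-substituting, 1 = 5 − 2·2 = 5 − 2·(7 − 1·5) = −2·7 + 3·5; that is, 7·(-2) + 5·3 = 1.
Multiplying through by 8: u = (-2)·8 = -16, v = 3·8 = 24 is a solution.
Shifting by a multiple of (5, −7) keeps it a solution: u = -16 + 4·5 = 4, v = 24 − 4·7 = -4.
Indeed 28·4 + 20·(-4) = 112 − 80 = 32.

u = 4, v = -4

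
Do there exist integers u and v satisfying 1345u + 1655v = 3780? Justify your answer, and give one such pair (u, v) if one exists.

u = 180, v = -144

Every value of 1345u + 1655v is a multiple of gcd(1345, 1655) = 5; since 5 ∣ 3780, solutions exist.
Dividing through by 5 reduces the equation to 269u + 331v = 756.
Run the Euclidean algorithm on 331 and 269: 331 = 1·269 + 62, 269 = 4·62 + 21, 62 = 2·21 + 20, 21 = 1·20 + 1, 20 = 20·1 + 0.
Working back up the chain: 1 = 21 − 1·20 = 21 − (62 − 2·21) = −62 + 3·21 = −62 + 3·(269 − 4·62) = 3·269 − 13·62 = 3·269 − 13·(331 − 1·269) = −13·331 + 16·269. So 269·16 + 331·(-13) = 1.
Multiplying through by 756: u = 16·756 = 12096, v = (-13)·756 = -9828 is a solution.
The general solution is u = 12096 + 331k, v = -9828 − 269k; taking k = -36 gives the smaller pair u = 180, v = -144.
Check: 1345·180 + 1655·(-144) = 242100 − 238320 = 3780. ✓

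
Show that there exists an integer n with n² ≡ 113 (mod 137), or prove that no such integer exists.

Apply Euler's criterion with the prime 137: 113 is a quadratic residue iff 113^68 ≡ 1 (mod 137), and a non-residue iff it is ≡ −1.
Squaring successively (mod 137): 113^2 = 12769 ≡ 28; 113^4 ≡ 28² = 784 ≡ 99; 113^8 ≡ 99² = 9801 ≡ 74; 113^16 ≡ 74² = 5476 ≡ 133; 113^32 ≡ 133² = 17689 ≡ 16; 113^64 ≡ 16² = 256 ≡ 119.
Since 68 = 64 + 4, 113^68 ≡ 119 · 99; multiplying out mod 137: 119·99 = 11781 ≡ 136. Thus 113^68 ≡ 136 ≡ −1 (mod 137).
By Euler's criterion 113 is a quadratic non-residue mod 137: no n satisfies n² ≡ 113 (mod 137).

There is no such integer.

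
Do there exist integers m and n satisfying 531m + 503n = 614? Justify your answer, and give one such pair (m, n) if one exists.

531 and 503 are coprime, so 531m + 503n ranges over all of ℤ.
Euclidean algorithm: 531 = 1·503 + 28, 503 = 17·28 + 27, 28 = 1·27 + 1, 27 = 27·1 + 0.
Back-substituting, 1 = 28 − 1·27 = 28 − (503 − 17·28) = −503 + 18·28 = −503 + 18·(531 − 1·503) = 18·531 − 19·503; that is, 531·18 + 503·(-19) = 1.
Scaling by 614 gives the particular solution (m, n) = (11052, -11666).
Shifting by a multiple of (503, −531) keeps it a solution: m = 11052 − 21·503 = 489, n = -11666 + 21·531 = -515.
Check: 531·489 + 503·(-515) = 259659 − 259045 = 614. ✓

m = 489, n = -515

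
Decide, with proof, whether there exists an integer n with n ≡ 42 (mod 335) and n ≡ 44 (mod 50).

There is no such integer.

Reduce both congruences modulo 5, which divides 335 and 50: they say n ≡ 42 (mod 5) and n ≡ 44 (mod 5).
But 42 mod 5 = 2 while 44 mod 5 = 4, a contradiction.
So no integer satisfies both congruences.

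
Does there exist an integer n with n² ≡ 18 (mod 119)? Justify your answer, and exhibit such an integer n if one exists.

n = 86

n = 86 works: 86² = 7396, and 7396 − 18 = 7378 = 62·119.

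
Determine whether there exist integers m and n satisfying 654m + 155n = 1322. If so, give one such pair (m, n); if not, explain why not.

m = 48, n = -194

654 and 155 are coprime, so 654m + 155n ranges over all of ℤ.
Dividing repeatedly: 654 = 4·155 + 34, 155 = 4·34 + 19, 34 = 1·19 + 15, 19 = 1·15 + 4, 15 = 3·4 + 3, 4 = 1·3 + 1, 3 = 3·1 + 0.
Working back up the chain: 1 = 4 − 1·3 = 4 − (15 − 3·4) = −15 + 4·4 = −15 + 4·(19 − 1·15) = 4·19 − 5·15 = 4·19 − 5·(34 − 1·19) = −5·34 + 9·19 = −5·34 + 9·(155 − 4·34) = 9·155 − 41·34 = 9·155 − 41·(654 − 4·155) = −41·654 + 173·155. So 654·(-41) + 155·173 = 1.
Multiplying through by 1322: m = (-41)·1322 = -54202, n = 173·1322 = 228706 is a solution.
Shifting by a multiple of (155, −654) keeps it a solution: m = -54202 + 350·155 = 48, n = 228706 − 350·654 = -194.
Indeed 654·48 + 155·(-194) = 31392 − 30070 = 1322.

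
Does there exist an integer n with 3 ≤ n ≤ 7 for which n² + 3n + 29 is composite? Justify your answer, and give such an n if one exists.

n = 7

At n = 7: 7² + 3·7 + 29 = 99 = 3·33, which is composite.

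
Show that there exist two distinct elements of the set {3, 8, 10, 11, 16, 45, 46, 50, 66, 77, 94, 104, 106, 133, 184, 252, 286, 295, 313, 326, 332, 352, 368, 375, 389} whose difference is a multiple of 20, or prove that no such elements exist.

The pair (8, 368) works.

Both 8 and 368 leave remainder 8 on division by 20; their difference 360 = 18·20 is a multiple of 20.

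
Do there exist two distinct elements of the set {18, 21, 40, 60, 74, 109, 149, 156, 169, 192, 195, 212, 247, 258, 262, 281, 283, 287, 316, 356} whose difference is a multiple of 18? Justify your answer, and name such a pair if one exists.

The pair (60, 258) works.

Reduce each element mod 18: 18↦0, 21↦3, 40↦4, 60↦6, 74↦2, 109↦1, 149↦5, 156↦12, 169↦7, 192↦12, 195↦15, 212↦14, 247↦13, 258↦6, 262↦10, 281↦11, 283↦13, 287↦17, 316↦10, 356↦14. The residue 6 repeats (at 60 and 258), and 258 − 60 = 198 = 11·18.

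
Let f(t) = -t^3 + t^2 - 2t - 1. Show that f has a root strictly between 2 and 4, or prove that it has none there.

Evaluate at the endpoints: f(2) = -9, f(4) = -57 — same sign (negative).
The derivative f'(t) = -3t^2 + 2t - 2 is a quadratic with discriminant 2² − 4·(-3)·(-2) = -20 < 0; it never vanishes, so it is always negative (sign of the leading coefficient).
So f is strictly decreasing; between 2 and 4 its values lie between f(2) = -9 and f(4) = -57, all negative. Therefore f has no root in (2, 4).

No such root exists.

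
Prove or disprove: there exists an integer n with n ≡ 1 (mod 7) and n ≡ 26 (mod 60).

Since 7 and 60 share no common factor, CRT says the pair of congruences has a solution (unique mod 420).
Any solution of the first congruence is n = 1 + 7t; substituting into the second, 7t ≡ 26 − 1 ≡ 25 (mod 60).
Since 7·43 = 301 = 5·60 + 1, the inverse of 7 mod 60 is 43.
Multiplying by 43: t ≡ 43·25 = 1075 ≡ 55 (mod 60).
With t = 55: n = 1 + 7·55 = 386.
Check: 386 mod 7 = 1, 386 mod 60 = 26. ✓

n = 386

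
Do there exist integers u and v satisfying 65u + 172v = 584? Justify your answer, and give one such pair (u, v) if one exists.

Since gcd(65, 172) = 1, every integer is an integer combination of 65 and 172.
Dividing repeatedly: 172 = 2·65 + 42, 65 = 1·42 + 23, 42 = 1·23 + 19, 23 = 1·19 + 4, 19 = 4·4 + 3, 4 = 1·3 + 1, 3 = 3·1 + 0.
Working back up the chain: 1 = 4 − 1·3 = 4 − (19 − 4·4) = −19 + 5·4 = −19 + 5·(23 − 1·19) = 5·23 − 6·19 = 5·23 − 6·(42 − 1·23) = −6·42 + 11·23 = −6·42 + 11·(65 − 1·42) = 11·65 − 17·42 = 11·65 − 17·(172 − 2·65) = −17·172 + 45·65. So 65·45 + 172·(-17) = 1.
Times 584: 65·26280 + 172·(-9928) = 584, so (26280, -9928) solves it.
Subtracting 152·172 from u and adding 152·65 to v gives the tidier solution (136, -48).
Check: 65·136 + 172·(-48) = 8840 − 8256 = 584. ✓

u = 136, v = -48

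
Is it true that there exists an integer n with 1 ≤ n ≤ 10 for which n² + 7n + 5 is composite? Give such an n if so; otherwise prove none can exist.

At n = 10: 10² + 7·10 + 5 = 175 = 5·35, which is composite.

n = 10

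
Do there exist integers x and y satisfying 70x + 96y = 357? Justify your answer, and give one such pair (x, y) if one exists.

Any value of 70x + 96y is a multiple of gcd(70, 96) = 2.
But 357 is not a multiple of 2 (it leaves remainder 1).
So the equation is unsolvable over ℤ.

There are no such integers.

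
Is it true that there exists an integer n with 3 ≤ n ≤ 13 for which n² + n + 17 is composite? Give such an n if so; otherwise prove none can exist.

The values for n = 3, 4, …, 13 are 29, 37, 47, 59, 73, 89, 107, 127, 149, 173, 199, and each of these is prime.
So no value in the range makes the expression composite.

No such integer n in that range exists.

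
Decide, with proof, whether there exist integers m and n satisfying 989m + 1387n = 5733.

989 and 1387 are coprime, so 989m + 1387n ranges over all of ℤ.
Euclidean algorithm: 1387 = 1·989 + 398, 989 = 2·398 + 193, 398 = 2·193 + 12, 193 = 16·12 + 1, 12 = 12·1 + 0.
Working back up the chain: 1 = 193 − 16·12 = 193 − 16·(398 − 2·193) = −16·398 + 33·193 = −16·398 + 33·(989 − 2·398) = 33·989 − 82·398 = 33·989 − 82·(1387 − 1·989) = −82·1387 + 115·989. So 989·115 + 1387·(-82) = 1.
Multiplying through by 5733: m = 115·5733 = 659295, n = (-82)·5733 = -470106 is a solution.
Shifting by a multiple of (1387, −989) keeps it a solution: m = 659295 − 475·1387 = 470, n = -470106 + 475·989 = -331.
Indeed 989·470 + 1387·(-331) = 464830 − 459097 = 5733.

m = 470, n = -331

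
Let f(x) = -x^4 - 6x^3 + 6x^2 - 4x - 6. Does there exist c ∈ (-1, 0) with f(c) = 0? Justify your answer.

f(-1) = 9 and f(0) = -6, which have opposite signs.
f is continuous everywhere (it is a polynomial), in particular on [-1, 0].
The Intermediate Value Theorem then guarantees some c ∈ (-1, 0) with f(c) = 0.

Such a root exists.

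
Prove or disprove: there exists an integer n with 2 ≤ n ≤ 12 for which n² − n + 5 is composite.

At n = 11: 11² − 11 + 5 = 115 = 5·23, which is composite.

n = 11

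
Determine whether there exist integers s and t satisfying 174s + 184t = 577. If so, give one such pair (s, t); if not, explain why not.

There are no such integers.

Both 174 and 184 are divisible by gcd(174, 184) = 2, hence so is any combination 174s + 184t.
But 577 is not a multiple of 2 (it leaves remainder 1).
So the equation is unsolvable over ℤ.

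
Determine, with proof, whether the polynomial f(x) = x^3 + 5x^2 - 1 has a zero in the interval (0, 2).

f(0) = -1 and f(2) = 27, which have opposite signs.
As a polynomial, f is continuous on every closed interval.
By the Intermediate Value Theorem f must vanish at some point of (0, 2).

Such a root exists.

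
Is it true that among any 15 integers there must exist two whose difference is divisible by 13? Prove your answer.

True.

Each integer lies in one of the 13 residue classes modulo 13.
Since 15 > 13, two of the 15 integers must share a residue class by the pigeonhole principle; call them a and b.
Then a ≡ b (mod 13), i.e. 13 ∣ (a − b).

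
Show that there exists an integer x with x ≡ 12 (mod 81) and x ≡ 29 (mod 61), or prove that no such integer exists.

Since 81 and 61 share no common factor, CRT says the pair of congruences has a solution (unique mod 4941).
Write x = 12 + 81t and require 12 + 81t ≡ 29 (mod 61), i.e. 81t ≡ 17 (mod 61).
81 ≡ 20 (mod 61), so this reads 20t ≡ 17 (mod 61). Note 20·58 = 1160 ≡ 1 (mod 61) (as 1160 − 1 = 19·61), so 20⁻¹ ≡ 58.
Multiplying by 58: t ≡ 58·17 = 986 ≡ 10 (mod 61).
With t = 10: x = 12 + 81·10 = 822.
Check: 822 mod 81 = 12, 822 mod 61 = 29. ✓

x = 822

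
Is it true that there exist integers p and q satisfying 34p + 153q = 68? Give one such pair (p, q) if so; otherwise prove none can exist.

p = 2, q = 0

gcd(34, 153) = 17, and 17 divides 68, so integer solutions exist.
Dividing through by 17 reduces the equation to 2p + 9q = 4.
Euclidean algorithm: 9 = 4·2 + 1, 2 = 2·1 + 0.
Back-substituting, 1 = 9 − 4·2; that is, 2·(-4) + 9·1 = 1.
Times 4: 2·(-16) + 9·4 = 4, so (-16, 4) solves it.
Adding 2·9 to p and subtracting 2·2 from q gives the tidier solution (2, 0).
Indeed 34·2 + 153·0 = 68 + 0 = 68.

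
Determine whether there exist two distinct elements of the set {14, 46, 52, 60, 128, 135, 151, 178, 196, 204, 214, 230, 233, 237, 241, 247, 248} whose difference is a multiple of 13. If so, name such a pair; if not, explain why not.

14 mod 13 = 1 and 196 mod 13 = 1, so 196 − 14 = 182 = 14·13.

Yes: 14 and 196.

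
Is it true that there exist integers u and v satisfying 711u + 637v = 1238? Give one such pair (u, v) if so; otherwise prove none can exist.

711 and 637 are coprime, so 711u + 637v ranges over all of ℤ.
Dividing repeatedly: 711 = 1·637 + 74, 637 = 8·74 + 45, 74 = 1·45 + 29, 45 = 1·29 + 16, 29 = 1·16 + 13, 16 = 1·13 + 3, 13 = 4·3 + 1, 3 = 3·1 + 0.
Working back up the chain: 1 = 13 − 4·3 = 13 − 4·(16 − 1·13) = −4·16 + 5·13 = −4·16 + 5·(29 − 1·16) = 5·29 − 9·16 = 5·29 − 9·(45 − 1·29) = −9·45 + 14·29 = −9·45 + 14·(74 − 1·45) = 14·74 − 23·45 = 14·74 − 23·(637 − 8·74) = −23·637 + 198·74 = −23·637 + 198·(711 − 1·637) = 198·711 − 221·637. So 711·198 + 637·(-221) = 1.
Times 1238: 711·245124 + 637·(-273598) = 1238, so (245124, -273598) solves it.
The general solution is u = 245124 + 637k, v = -273598 − 711k; taking k = -384 gives the smaller pair u = 516, v = -574.
Indeed 711·516 + 637·(-574) = 366876 − 365638 = 1238.

u = 516, v = -574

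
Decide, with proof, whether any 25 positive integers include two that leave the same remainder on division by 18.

Yes, this is always true.

There are exactly 18 possible remainders on division by 18.
Placing 25 integers into 18 classes, some class receives at least two — say a and b.
That is, a and b leave the same remainder on division by 18, as claimed.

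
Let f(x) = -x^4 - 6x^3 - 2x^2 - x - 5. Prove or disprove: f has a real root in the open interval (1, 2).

The endpoint values f(1) = -15 and f(2) = -79 are both negative. Claim: f(x) < 0 for every x in (1, 2).
Shift to the endpoint 1: with x = 1 + u (0 < u < 1), one computes f(1 + u) = -u^4 - 10u^3 - 26u^2 - 27u - 15.
The nonzero coefficients here are all negative, so for u > 0 every term is negative (or zero), and the constant term -15 is strictly negative.
Therefore f(x) < 0 throughout (1, 2), and f has no zero there.

No.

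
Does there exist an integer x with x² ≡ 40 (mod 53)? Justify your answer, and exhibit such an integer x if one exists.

x = 26 works: 26² = 676, and 676 − 40 = 636 = 12·53.

x = 26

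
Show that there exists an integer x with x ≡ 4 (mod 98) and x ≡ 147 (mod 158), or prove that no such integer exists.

No, no such integer exists.

gcd(98, 158) = 2. If x ≡ 4 (mod 98) and x ≡ 147 (mod 158), then x ≡ 4 (mod 2) and x ≡ 147 (mod 2).
These are incompatible: 4 − 147 = -143 is not divisible by 2.
So no integer satisfies both congruences.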